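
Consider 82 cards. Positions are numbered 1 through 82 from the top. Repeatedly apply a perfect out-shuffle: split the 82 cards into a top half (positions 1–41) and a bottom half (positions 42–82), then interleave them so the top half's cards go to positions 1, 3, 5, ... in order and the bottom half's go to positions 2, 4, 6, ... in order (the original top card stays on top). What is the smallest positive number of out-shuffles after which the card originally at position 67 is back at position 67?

18

Follow position 67 under repeated out-shuffles:
67 → 52 → 22 → 43 → 4 → 7 → 13 → 25 → 49 → 16 → 31 → 61 → 40 → 79 → 76 → 70 → 58 → 34 → 67
It first returns after 18 out-shuffles.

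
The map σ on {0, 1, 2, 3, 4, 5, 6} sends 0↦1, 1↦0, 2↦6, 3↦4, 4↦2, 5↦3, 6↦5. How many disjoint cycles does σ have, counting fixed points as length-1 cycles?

Cycle decomposition: (0 1) (2 6 5 3 4).
2 cycles.

2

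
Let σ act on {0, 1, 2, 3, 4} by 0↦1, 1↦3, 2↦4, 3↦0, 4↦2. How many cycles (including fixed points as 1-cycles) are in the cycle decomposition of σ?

2

Cycle decomposition: (0 1 3) (2 4).
2 cycles.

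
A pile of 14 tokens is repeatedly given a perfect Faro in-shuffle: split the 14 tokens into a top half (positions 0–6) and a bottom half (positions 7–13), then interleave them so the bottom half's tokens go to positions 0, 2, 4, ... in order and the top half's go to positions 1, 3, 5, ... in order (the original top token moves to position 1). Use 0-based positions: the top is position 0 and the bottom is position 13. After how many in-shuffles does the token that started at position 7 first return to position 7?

Follow position 7 under repeated in-shuffles:
7 → 0 → 1 → 3 → 7
It first returns after 4 in-shuffles.

4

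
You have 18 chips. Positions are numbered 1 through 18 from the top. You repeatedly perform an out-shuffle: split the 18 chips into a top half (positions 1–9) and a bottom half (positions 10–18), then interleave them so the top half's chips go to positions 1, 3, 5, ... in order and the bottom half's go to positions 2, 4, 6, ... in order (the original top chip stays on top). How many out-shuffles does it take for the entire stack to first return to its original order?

8

The out-shuffle permutes the 18 positions with cycle lengths [1, 1, 8, 8].
Every chip is home exactly when every cycle has completed a whole number of laps, i.e. after lcm(1, 8) = 8 out-shuffles.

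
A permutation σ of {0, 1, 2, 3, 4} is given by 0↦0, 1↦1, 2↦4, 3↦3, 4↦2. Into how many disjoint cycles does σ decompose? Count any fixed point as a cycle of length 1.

4

Cycle decomposition: (0) (1) (2 4) (3).
4 cycles.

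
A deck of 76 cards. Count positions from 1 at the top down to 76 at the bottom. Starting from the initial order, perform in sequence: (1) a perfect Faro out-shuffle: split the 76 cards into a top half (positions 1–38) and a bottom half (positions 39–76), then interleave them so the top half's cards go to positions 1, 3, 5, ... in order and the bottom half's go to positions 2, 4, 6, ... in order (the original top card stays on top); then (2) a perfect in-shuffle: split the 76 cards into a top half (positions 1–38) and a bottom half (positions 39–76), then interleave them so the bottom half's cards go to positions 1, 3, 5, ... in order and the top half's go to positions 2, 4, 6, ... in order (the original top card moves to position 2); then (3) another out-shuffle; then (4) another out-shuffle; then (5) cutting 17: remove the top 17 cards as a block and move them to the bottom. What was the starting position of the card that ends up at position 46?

14

Undo the operations in reverse order, starting from position 46:
  undo op 5 (cut 17): 46 ← 63
  undo op 4 (out-shuffle, from top half): 63 ← 32
  undo op 3 (out-shuffle, from bottom half): 32 ← 54
  undo op 2 (in-shuffle, from top half): 54 ← 27
  undo op 1 (out-shuffle, from top half): 27 ← 14
So the card at position 46 came from original position 14.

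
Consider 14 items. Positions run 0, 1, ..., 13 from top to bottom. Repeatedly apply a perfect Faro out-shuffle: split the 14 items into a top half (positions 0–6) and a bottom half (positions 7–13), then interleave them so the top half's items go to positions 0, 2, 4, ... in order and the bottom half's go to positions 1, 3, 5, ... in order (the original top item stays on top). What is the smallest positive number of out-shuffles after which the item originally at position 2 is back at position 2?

Follow position 2 under repeated out-shuffles:
2 → 4 → 8 → 3 → 6 → 12 → 11 → 9 → 5 → 10 → 7 → 1 → 2
It first returns after 12 out-shuffles.

12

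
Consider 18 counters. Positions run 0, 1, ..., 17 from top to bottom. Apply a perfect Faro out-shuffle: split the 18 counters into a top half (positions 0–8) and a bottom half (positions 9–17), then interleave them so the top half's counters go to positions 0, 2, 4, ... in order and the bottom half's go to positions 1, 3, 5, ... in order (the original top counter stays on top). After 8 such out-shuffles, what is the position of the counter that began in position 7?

7

Track the counter's position through each out-shuffle:
7 → 14 → 11 → 5 → 10 → 3 → 6 → 12 → 7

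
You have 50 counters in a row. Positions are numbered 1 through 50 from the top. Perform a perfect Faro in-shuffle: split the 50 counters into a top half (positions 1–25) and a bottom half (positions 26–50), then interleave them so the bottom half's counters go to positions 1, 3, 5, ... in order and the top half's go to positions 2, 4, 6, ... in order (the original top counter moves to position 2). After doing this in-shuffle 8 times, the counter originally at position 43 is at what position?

Track the counter's position through each in-shuffle:
43 → 35 → 19 → 38 → 25 → 50 → 49 → 47 → 43

43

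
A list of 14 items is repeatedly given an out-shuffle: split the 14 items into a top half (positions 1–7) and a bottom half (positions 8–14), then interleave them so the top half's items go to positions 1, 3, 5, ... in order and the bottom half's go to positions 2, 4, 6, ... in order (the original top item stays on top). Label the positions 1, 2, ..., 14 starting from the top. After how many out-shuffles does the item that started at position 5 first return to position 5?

Follow position 5 under repeated out-shuffles:
5 → 9 → 4 → 7 → 13 → 12 → 10 → 6 → 11 → 8 → 2 → 3 → 5
It first returns after 12 out-shuffles.

12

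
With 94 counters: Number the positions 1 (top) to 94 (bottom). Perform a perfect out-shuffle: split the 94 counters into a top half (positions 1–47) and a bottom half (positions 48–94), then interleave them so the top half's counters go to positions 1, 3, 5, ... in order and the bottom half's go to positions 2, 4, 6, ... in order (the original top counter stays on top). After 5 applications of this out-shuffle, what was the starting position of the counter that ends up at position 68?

Work backwards from position 68, undoing one out-shuffle at a time:
68 ← 81 ← 41 ← 21 ← 11 ← 6
So the counter now at position 68 started at position 6.

6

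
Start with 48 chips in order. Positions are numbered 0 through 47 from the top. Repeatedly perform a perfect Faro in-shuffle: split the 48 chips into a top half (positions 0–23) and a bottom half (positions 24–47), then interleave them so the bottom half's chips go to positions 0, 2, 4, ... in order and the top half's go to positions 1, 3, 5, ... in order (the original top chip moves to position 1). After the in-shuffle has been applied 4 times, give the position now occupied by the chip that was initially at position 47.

Track the chip's position through each in-shuffle:
47 → 46 → 44 → 40 → 32

32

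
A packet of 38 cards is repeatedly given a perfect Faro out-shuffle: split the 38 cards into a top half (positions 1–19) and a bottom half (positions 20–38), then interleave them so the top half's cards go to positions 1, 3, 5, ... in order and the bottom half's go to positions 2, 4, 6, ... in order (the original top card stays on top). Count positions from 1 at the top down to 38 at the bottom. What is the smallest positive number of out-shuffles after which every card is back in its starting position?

The out-shuffle permutes the 38 positions with cycle lengths [1, 1, 36].
Every card is home exactly when every cycle has completed a whole number of laps, i.e. after lcm(1, 36) = 36 out-shuffles.

36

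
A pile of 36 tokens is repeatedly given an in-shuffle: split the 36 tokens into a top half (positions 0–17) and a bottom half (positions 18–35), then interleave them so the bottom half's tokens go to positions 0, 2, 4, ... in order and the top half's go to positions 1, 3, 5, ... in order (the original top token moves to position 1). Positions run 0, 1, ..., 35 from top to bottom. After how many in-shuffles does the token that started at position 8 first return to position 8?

36

Follow position 8 under repeated in-shuffles:
8 → 17 → 35 → 34 → 32 → 28 → 20 → 4 → ... → 8 (length 36)
It first returns after 36 in-shuffles.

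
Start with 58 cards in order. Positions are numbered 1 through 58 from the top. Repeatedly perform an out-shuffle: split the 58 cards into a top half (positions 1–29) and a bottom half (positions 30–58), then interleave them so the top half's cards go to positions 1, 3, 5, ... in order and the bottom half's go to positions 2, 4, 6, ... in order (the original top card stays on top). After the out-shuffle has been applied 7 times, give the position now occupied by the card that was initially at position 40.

34

Track the card's position through each out-shuffle:
40 → 22 → 43 → 28 → 55 → 52 → 46 → 34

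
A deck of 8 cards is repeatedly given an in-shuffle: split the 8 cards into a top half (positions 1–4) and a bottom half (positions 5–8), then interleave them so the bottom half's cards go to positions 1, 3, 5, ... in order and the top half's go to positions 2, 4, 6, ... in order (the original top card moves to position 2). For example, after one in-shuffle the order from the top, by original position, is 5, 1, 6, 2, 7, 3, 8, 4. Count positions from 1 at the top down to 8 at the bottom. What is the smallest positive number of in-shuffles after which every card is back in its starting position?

The in-shuffle permutes the 8 positions with cycle lengths [2, 6].
Every card is home exactly when every cycle has completed a whole number of laps, i.e. after lcm(2, 6) = 6 in-shuffles.

6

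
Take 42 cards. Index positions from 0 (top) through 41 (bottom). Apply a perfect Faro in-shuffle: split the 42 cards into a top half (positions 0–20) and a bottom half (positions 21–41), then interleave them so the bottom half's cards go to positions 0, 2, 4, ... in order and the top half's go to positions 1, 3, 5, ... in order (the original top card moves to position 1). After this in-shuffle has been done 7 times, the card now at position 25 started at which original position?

Work backwards from position 25, undoing one in-shuffle at a time:
25 ← 12 ← 27 ← 13 ← 6 ← 24 ← 33 ← 16
So the card now at position 25 started at position 16.

16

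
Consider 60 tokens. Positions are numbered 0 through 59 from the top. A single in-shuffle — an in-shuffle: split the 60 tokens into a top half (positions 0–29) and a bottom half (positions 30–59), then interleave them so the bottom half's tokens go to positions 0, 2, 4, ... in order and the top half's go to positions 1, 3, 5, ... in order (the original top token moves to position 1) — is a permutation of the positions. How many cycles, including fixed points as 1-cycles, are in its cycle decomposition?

1

Trace each unvisited position around until it returns:
(0 1 3 7 15 31 ... len 60)
1 cycle in total.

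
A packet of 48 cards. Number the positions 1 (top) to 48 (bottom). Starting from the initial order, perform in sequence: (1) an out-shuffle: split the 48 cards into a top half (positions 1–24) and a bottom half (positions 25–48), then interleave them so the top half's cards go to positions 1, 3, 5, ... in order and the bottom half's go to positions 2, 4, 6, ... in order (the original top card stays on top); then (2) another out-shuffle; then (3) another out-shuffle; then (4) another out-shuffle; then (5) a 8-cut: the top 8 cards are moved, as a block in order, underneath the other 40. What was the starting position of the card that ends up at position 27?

Undo the operations in reverse order, starting from position 27:
  undo op 5 (cut 8): 27 ← 35
  undo op 4 (out-shuffle, from top half): 35 ← 18
  undo op 3 (out-shuffle, from bottom half): 18 ← 33
  undo op 2 (out-shuffle, from top half): 33 ← 17
  undo op 1 (out-shuffle, from top half): 17 ← 9
So the card at position 27 came from original position 9.

9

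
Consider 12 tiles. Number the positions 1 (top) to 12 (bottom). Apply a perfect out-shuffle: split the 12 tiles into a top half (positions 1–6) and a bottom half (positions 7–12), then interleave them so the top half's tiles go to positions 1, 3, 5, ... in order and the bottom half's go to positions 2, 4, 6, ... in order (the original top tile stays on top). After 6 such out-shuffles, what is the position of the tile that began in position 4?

6

Track the tile's position through each out-shuffle:
4 → 7 → 2 → 3 → 5 → 9 → 6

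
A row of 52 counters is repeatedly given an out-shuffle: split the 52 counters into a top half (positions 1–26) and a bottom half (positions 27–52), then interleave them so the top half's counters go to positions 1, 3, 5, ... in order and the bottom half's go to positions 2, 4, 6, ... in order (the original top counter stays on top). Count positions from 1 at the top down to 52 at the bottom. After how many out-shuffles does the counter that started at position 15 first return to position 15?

8

Follow position 15 under repeated out-shuffles:
15 → 29 → 6 → 11 → 21 → 41 → 30 → 8 → 15
It first returns after 8 out-shuffles.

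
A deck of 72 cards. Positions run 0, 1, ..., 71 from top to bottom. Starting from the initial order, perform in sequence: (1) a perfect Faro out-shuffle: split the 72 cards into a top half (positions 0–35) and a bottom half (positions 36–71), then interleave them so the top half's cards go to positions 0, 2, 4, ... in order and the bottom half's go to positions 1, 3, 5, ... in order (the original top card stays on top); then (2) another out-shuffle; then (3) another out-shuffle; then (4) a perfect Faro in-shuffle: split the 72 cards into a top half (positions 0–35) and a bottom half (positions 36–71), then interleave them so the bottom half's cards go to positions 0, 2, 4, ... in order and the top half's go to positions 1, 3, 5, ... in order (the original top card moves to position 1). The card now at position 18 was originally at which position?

50

Undo the operations in reverse order, starting from position 18:
  undo op 4 (in-shuffle, from bottom half): 18 ← 45
  undo op 3 (out-shuffle, from bottom half): 45 ← 58
  undo op 2 (out-shuffle, from top half): 58 ← 29
  undo op 1 (out-shuffle, from bottom half): 29 ← 50
So the card at position 18 came from original position 50.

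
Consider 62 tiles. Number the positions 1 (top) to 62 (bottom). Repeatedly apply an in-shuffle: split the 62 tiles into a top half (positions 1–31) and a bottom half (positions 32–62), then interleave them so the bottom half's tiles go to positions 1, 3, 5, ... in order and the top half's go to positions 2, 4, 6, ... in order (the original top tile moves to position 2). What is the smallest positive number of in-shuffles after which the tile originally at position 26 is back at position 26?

6

Follow position 26 under repeated in-shuffles:
26 → 52 → 41 → 19 → 38 → 13 → 26
It first returns after 6 in-shuffles.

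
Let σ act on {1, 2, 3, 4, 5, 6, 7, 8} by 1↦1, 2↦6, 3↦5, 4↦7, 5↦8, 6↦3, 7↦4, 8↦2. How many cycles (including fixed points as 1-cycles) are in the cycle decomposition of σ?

3

Cycle decomposition: (1) (2 6 3 5 8) (4 7).
3 cycles.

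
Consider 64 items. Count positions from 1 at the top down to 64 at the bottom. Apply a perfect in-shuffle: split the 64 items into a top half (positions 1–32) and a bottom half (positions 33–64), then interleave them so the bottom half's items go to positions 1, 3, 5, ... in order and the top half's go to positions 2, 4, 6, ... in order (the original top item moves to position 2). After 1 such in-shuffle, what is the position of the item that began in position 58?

51

Track the item's position through each in-shuffle:
58 → 51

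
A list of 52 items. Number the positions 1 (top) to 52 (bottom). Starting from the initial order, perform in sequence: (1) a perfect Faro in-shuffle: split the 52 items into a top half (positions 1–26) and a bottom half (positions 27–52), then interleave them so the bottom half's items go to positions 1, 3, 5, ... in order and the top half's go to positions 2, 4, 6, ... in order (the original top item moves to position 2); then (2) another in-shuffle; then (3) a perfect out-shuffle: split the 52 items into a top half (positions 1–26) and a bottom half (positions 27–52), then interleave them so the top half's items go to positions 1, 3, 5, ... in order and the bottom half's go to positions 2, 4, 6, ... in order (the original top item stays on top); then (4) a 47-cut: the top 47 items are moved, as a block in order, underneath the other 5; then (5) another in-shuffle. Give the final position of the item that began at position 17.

Track the item from position 17 forward through each operation:
  after op 1 (in-shuffle): 17 → 34
  after op 2 (in-shuffle): 34 → 15
  after op 3 (out-shuffle): 15 → 29
  after op 4 (cut 47): 29 → 34
  after op 5 (in-shuffle): 34 → 15

15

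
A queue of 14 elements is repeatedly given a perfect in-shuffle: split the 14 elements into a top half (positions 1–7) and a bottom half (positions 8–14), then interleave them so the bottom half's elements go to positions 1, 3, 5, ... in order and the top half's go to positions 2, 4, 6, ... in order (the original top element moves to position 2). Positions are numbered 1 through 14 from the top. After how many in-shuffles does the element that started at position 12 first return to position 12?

Follow position 12 under repeated in-shuffles:
12 → 9 → 3 → 6 → 12
It first returns after 4 in-shuffles.

4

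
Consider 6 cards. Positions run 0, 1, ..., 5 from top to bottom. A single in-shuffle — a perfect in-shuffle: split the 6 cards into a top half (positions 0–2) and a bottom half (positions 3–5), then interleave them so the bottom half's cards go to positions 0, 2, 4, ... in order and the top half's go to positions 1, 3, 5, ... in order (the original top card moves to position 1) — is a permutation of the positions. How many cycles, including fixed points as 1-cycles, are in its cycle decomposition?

Trace each unvisited position around until it returns:
(0 1 3) (2 5 4)
2 cycles in total.

2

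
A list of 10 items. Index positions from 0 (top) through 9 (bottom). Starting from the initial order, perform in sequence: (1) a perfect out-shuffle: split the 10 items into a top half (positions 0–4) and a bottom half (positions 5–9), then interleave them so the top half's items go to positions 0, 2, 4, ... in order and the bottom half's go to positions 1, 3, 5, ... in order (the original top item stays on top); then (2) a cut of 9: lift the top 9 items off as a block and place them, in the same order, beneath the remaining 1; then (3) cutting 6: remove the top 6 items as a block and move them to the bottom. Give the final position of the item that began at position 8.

2

Track the item from position 8 forward through each operation:
  after op 1 (out-shuffle): 8 → 7
  after op 2 (cut 9): 7 → 8
  after op 3 (cut 6): 8 → 2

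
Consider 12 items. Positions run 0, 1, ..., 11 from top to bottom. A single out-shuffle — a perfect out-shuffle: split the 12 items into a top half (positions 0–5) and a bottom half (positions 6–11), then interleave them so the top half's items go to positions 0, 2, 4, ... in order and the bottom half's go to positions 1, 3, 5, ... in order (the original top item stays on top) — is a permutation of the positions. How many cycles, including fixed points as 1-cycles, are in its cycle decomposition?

3

Trace each unvisited position around until it returns:
(0) (1 2 4 8 5 10 9 7 3 6) (11)
3 cycles in total.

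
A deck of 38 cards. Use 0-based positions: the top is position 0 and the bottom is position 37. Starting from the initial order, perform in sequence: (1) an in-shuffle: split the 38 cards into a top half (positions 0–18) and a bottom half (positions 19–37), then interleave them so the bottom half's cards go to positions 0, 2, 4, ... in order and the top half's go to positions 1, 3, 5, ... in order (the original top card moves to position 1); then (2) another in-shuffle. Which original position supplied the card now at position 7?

Undo the operations in reverse order, starting from position 7:
  undo op 2 (in-shuffle, from top half): 7 ← 3
  undo op 1 (in-shuffle, from top half): 3 ← 1
So the card at position 7 came from original position 1.

1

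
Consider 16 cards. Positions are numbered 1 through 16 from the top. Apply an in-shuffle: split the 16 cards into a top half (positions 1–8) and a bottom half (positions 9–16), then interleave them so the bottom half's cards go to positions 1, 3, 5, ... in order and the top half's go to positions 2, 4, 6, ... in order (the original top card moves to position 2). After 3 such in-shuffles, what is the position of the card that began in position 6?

Track the card's position through each in-shuffle:
6 → 12 → 7 → 14

14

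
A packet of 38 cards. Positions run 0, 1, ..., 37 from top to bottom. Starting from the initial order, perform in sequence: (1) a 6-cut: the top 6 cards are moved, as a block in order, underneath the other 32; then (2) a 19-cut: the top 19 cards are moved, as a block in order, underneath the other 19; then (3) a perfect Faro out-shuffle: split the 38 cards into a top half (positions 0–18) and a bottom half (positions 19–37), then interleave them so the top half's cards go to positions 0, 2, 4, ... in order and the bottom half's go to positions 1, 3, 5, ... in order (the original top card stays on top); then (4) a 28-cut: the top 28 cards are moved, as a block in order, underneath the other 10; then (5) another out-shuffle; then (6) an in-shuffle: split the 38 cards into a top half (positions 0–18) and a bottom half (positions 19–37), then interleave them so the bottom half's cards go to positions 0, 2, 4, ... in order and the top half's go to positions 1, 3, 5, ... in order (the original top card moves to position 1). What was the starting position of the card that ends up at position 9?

2

Undo the operations in reverse order, starting from position 9:
  undo op 6 (in-shuffle, from top half): 9 ← 4
  undo op 5 (out-shuffle, from top half): 4 ← 2
  undo op 4 (cut 28): 2 ← 30
  undo op 3 (out-shuffle, from top half): 30 ← 15
  undo op 2 (cut 19): 15 ← 34
  undo op 1 (cut 6): 34 ← 2
So the card at position 9 came from original position 2.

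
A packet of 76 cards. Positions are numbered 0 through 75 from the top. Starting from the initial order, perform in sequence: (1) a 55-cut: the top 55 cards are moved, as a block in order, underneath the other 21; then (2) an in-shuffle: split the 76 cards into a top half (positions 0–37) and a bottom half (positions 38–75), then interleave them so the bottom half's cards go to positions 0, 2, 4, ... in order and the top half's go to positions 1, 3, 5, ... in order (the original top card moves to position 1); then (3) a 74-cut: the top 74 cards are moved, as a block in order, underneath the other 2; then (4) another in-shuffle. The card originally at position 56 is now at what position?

Track the card from position 56 forward through each operation:
  after op 1 (cut 55): 56 → 1
  after op 2 (in-shuffle): 1 → 3
  after op 3 (cut 74): 3 → 5
  after op 4 (in-shuffle): 5 → 11

11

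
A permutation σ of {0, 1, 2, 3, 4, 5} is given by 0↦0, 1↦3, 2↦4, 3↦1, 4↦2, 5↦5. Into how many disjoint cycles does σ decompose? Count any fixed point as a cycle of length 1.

4

Cycle decomposition: (0) (1 3) (2 4) (5).
4 cycles.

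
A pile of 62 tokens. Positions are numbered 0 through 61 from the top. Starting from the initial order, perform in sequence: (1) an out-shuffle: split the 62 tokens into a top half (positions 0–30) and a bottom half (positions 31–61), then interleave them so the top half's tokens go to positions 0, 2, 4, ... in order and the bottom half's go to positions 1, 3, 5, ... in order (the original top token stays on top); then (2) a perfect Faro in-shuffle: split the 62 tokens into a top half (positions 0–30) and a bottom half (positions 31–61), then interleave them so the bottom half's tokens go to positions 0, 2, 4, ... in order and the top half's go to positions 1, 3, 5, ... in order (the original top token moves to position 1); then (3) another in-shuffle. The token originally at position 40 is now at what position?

16

Track the token from position 40 forward through each operation:
  after op 1 (out-shuffle): 40 → 19
  after op 2 (in-shuffle): 19 → 39
  after op 3 (in-shuffle): 39 → 16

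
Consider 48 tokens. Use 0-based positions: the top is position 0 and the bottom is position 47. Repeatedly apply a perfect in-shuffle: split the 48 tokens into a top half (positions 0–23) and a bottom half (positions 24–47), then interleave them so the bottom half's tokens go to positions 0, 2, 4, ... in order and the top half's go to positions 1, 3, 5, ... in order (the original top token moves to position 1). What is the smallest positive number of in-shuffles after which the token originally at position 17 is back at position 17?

21

Follow position 17 under repeated in-shuffles:
17 → 35 → 22 → 45 → 42 → 36 → 24 → 0 → ... → 17 (length 21)
It first returns after 21 in-shuffles.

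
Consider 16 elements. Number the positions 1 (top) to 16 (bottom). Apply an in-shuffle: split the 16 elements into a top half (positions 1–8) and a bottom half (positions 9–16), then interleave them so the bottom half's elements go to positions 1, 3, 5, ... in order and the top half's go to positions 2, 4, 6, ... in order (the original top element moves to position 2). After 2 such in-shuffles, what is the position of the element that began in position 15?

9

Track the element's position through each in-shuffle:
15 → 13 → 9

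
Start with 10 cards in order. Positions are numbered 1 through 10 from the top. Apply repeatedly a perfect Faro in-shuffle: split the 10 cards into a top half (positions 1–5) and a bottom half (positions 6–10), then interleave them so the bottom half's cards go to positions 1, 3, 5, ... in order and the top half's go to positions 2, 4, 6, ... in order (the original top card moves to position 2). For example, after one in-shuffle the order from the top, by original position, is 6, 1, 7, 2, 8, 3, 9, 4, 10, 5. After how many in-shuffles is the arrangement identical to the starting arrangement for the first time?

The in-shuffle permutes the 10 positions with cycle lengths [10].
Every card is home exactly when every cycle has completed a whole number of laps, i.e. after lcm(10) = 10 in-shuffles.

10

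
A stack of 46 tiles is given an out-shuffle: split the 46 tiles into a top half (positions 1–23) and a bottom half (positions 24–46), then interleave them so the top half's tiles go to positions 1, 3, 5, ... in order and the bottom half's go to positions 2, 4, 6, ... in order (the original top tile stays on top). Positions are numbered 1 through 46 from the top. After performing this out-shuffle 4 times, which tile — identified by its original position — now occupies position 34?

34

Work backwards from position 34, undoing one out-shuffle at a time:
34 ← 40 ← 43 ← 22 ← 34
So the tile now at position 34 started at position 34.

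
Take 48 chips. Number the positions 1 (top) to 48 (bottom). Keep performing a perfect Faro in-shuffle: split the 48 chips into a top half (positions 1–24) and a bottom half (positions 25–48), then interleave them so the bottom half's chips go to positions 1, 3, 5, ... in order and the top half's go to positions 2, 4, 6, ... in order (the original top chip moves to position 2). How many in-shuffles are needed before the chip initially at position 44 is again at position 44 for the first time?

21

Follow position 44 under repeated in-shuffles:
44 → 39 → 29 → 9 → 18 → 36 → 23 → 46 → ... → 44 (length 21)
It first returns after 21 in-shuffles.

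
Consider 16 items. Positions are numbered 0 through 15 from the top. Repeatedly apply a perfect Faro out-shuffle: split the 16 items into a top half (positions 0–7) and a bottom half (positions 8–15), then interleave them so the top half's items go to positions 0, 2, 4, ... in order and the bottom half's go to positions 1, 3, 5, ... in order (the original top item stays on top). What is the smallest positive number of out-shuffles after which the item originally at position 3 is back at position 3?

4

Follow position 3 under repeated out-shuffles:
3 → 6 → 12 → 9 → 3
It first returns after 4 out-shuffles.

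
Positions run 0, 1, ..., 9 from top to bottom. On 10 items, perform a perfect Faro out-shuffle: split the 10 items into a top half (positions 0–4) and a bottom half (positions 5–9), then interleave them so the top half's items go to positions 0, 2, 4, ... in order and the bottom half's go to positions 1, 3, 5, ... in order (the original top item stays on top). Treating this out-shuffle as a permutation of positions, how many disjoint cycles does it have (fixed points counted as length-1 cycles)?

Trace each unvisited position around until it returns:
(0) (1 2 4 8 7 5) (3 6) (9)
4 cycles in total.

4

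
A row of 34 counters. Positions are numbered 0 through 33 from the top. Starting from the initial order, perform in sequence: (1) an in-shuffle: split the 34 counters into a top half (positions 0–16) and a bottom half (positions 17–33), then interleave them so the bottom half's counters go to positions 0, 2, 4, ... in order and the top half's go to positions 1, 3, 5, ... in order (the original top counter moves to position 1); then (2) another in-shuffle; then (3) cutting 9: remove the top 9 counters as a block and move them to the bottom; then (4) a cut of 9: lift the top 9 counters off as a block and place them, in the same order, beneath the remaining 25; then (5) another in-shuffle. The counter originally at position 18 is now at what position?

8

Track the counter from position 18 forward through each operation:
  after op 1 (in-shuffle): 18 → 2
  after op 2 (in-shuffle): 2 → 5
  after op 3 (cut 9): 5 → 30
  after op 4 (cut 9): 30 → 21
  after op 5 (in-shuffle): 21 → 8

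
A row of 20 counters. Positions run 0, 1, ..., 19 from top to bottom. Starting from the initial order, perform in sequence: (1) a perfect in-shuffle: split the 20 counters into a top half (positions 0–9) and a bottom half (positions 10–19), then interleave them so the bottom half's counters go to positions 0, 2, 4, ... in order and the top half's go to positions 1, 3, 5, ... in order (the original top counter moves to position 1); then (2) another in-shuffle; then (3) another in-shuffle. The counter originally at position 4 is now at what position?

18

Track the counter from position 4 forward through each operation:
  after op 1 (in-shuffle): 4 → 9
  after op 2 (in-shuffle): 9 → 19
  after op 3 (in-shuffle): 19 → 18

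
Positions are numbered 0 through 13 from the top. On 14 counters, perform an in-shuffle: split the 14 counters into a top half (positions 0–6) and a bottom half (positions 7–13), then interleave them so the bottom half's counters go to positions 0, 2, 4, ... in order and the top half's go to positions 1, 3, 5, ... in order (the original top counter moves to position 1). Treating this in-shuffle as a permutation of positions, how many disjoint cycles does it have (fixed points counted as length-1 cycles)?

Trace each unvisited position around until it returns:
(0 1 3 7) (2 5 11 8) (4 9) (6 13 12 10)
4 cycles in total.

4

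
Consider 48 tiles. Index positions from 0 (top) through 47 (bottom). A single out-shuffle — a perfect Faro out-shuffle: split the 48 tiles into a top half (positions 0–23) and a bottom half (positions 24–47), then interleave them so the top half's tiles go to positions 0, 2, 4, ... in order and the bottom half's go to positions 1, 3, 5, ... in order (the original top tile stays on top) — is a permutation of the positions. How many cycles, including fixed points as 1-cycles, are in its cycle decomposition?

4

Trace each unvisited position around until it returns:
(0) (1 2 4 8 16 32 ... len 23) (5 10 20 40 33 19 ... len 23) (47)
4 cycles in total.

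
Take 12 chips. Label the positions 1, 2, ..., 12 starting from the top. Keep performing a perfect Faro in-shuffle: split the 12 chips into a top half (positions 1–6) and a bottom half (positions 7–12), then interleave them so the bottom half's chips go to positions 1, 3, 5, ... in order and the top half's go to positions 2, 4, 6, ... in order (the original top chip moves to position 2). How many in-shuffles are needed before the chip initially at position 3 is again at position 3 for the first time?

12

Follow position 3 under repeated in-shuffles:
3 → 6 → 12 → 11 → 9 → 5 → 10 → 7 → 1 → 2 → 4 → 8 → 3
It first returns after 12 in-shuffles.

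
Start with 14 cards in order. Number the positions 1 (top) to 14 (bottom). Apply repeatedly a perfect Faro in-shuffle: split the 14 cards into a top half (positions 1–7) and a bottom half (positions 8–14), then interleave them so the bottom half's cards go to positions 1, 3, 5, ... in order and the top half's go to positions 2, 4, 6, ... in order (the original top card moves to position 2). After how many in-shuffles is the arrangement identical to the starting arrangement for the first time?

4

The in-shuffle permutes the 14 positions with cycle lengths [2, 4, 4, 4].
Every card is home exactly when every cycle has completed a whole number of laps, i.e. after lcm(2, 4) = 4 in-shuffles.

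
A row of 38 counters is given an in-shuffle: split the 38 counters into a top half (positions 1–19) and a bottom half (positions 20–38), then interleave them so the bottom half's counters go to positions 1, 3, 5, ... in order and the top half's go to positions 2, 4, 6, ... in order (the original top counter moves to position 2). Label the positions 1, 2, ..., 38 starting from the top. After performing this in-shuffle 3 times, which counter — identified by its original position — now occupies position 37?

29

Work backwards from position 37, undoing one in-shuffle at a time:
37 ← 38 ← 19 ← 29
So the counter now at position 37 started at position 29.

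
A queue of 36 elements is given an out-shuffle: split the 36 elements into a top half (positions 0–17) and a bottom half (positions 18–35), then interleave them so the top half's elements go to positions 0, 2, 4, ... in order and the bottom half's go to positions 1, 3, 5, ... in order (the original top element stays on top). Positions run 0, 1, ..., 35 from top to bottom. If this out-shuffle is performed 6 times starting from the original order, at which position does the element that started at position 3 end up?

17

Track the element's position through each out-shuffle:
3 → 6 → 12 → 24 → 13 → 26 → 17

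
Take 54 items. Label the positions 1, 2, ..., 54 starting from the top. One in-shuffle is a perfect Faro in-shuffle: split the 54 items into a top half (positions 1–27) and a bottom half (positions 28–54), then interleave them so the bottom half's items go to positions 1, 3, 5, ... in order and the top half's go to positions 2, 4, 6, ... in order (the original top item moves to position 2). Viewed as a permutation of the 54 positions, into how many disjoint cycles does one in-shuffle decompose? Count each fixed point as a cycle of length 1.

Trace each unvisited position around until it returns:
(1 2 4 8 16 32 ... len 20) (3 6 12 24 48 41 ... len 20) (5 10 20 40 25 50 45 35 15 30) (11 22 44 33)
4 cycles in total.

4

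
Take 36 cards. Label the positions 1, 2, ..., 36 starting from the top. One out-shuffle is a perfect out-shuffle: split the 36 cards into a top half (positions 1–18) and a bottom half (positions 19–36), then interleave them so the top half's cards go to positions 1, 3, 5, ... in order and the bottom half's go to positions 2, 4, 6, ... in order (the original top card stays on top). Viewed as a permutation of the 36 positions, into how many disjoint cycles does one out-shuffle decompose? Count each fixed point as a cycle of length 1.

7

Trace each unvisited position around until it returns:
(1) (2 3 5 9 17 33 ... len 12) (4 7 13 25 14 27 ... len 12) (6 11 21) (8 15 29 22) (16 31 26) (36)
7 cycles in total.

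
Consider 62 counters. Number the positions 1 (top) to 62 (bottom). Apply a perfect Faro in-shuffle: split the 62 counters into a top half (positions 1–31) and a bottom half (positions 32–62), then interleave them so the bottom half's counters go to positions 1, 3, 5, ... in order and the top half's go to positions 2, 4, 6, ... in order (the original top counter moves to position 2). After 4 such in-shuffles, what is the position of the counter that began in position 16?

Track the counter's position through each in-shuffle:
16 → 32 → 1 → 2 → 4

4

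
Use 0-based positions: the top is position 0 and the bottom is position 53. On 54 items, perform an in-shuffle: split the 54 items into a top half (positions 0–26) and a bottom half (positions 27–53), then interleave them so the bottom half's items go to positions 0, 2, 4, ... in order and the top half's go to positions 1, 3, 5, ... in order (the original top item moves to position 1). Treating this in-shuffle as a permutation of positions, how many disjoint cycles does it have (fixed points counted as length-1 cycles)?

4

Trace each unvisited position around until it returns:
(0 1 3 7 15 31 ... len 20) (2 5 11 23 47 40 ... len 20) (4 9 19 39 24 49 44 34 14 29) (10 21 43 32)
4 cycles in total.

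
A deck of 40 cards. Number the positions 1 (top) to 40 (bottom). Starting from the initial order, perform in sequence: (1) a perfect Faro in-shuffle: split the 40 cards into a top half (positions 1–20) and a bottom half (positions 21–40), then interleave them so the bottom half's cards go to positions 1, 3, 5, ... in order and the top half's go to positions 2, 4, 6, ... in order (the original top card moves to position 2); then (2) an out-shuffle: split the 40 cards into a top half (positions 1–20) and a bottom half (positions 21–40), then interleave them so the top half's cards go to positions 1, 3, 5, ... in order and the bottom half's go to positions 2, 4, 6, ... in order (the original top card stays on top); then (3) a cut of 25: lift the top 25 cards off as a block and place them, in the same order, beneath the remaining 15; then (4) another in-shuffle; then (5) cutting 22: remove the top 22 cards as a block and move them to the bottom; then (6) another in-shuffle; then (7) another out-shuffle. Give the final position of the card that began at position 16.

20

Track the card from position 16 forward through each operation:
  after op 1 (in-shuffle): 16 → 32
  after op 2 (out-shuffle): 32 → 24
  after op 3 (cut 25): 24 → 39
  after op 4 (in-shuffle): 39 → 37
  after op 5 (cut 22): 37 → 15
  after op 6 (in-shuffle): 15 → 30
  after op 7 (out-shuffle): 30 → 20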